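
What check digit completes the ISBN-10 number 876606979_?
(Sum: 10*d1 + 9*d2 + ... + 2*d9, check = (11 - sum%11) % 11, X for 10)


Weighted sum: 338
338 mod 11 = 8

Check digit: 3


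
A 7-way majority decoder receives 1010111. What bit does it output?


Ones: 5 out of 7
Threshold: 4

1 (5/7 voted 1)


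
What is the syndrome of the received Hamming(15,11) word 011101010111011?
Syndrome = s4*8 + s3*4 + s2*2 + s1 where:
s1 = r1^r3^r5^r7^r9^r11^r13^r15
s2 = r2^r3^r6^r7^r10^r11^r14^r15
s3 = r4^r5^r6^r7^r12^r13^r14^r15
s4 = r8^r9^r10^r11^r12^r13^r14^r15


s1=1, s2=1, s3=1, s4=0

Syndrome = 7 (error at position 7)


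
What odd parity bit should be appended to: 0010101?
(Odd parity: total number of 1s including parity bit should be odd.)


Number of 1s in data: 3
Parity bit: 0

0


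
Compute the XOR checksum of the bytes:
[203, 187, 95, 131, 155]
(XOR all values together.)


XOR chain: 203 ^ 187 ^ 95 ^ 131 ^ 155 = 55

55


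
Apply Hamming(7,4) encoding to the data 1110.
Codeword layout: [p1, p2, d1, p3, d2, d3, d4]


Parity bits: p1=0, p2=0, p3=0

0010110


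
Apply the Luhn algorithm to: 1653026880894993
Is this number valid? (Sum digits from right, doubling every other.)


Luhn sum = 77
77 mod 10 = 7

Invalid (Luhn sum mod 10 = 7)


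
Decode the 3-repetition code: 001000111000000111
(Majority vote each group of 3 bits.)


Groups: 001, 000, 111, 000, 000, 111
Majority votes: 001001

001001


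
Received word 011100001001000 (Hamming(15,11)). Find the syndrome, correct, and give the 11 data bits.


Syndrome = 0: no error detected

Data: 10001001000 (no errors)


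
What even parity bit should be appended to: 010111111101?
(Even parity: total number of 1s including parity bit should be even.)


Number of 1s in data: 9
Parity bit: 1

1


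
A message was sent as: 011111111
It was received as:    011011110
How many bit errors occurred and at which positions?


XOR: 000100001

2 error(s) at position(s): 3, 8


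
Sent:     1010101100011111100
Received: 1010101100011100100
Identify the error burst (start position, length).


XOR: 0000000000000011000

Burst at position 14, length 2


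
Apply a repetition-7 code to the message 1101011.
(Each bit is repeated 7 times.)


Each bit -> 7 copies

1111111111111100000001111111000000011111111111111


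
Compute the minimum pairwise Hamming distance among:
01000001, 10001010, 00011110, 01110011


Comparing all pairs, minimum distance: 3
Can detect 2 errors, correct 1 errors

3


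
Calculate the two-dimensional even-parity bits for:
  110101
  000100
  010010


Row parities: 010
Column parities: 100011

Row P: 010, Col P: 100011, Corner: 1


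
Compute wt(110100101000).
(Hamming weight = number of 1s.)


Counting 1s in 110100101000

5


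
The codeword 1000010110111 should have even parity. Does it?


Number of 1s: 7

No, parity error (7 ones)


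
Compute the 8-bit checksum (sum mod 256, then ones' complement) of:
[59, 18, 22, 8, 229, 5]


Sum = 341 mod 256 = 85
Complement = 170

170


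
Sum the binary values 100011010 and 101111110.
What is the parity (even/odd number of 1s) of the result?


100011010 = 282
101111110 = 382
Sum = 664 = 1010011000
1s count = 4

even parity (4 ones in 1010011000)


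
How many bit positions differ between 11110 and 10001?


XOR: 01111
Count of 1s: 4

4


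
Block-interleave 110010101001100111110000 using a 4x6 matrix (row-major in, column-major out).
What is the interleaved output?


Matrix:
  110010
  101001
  100111
  110000
Read columns: 111110010100001010100110

111110010100001010100110


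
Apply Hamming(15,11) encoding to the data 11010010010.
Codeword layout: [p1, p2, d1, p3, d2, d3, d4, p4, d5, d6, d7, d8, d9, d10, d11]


Parity bits: p1=0, p2=0, p3=1, p4=0

001110100010010


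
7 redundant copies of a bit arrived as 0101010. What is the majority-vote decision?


Ones: 3 out of 7
Threshold: 4

0 (3/7 voted 1)


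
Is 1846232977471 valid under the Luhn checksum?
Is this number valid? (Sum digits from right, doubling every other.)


Luhn sum = 56
56 mod 10 = 6

Invalid (Luhn sum mod 10 = 6)


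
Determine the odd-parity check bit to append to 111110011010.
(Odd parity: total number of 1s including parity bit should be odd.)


Number of 1s in data: 8
Parity bit: 1

1


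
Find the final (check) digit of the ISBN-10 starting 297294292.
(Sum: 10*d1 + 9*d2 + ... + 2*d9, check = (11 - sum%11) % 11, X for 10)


Weighted sum: 284
284 mod 11 = 9

Check digit: 2


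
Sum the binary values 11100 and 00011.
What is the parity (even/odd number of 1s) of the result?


11100 = 28
00011 = 3
Sum = 31 = 11111
1s count = 5

odd parity (5 ones in 11111)


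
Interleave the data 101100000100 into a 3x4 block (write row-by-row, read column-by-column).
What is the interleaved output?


Matrix:
  1011
  0000
  0100
Read columns: 100001100100

100001100100


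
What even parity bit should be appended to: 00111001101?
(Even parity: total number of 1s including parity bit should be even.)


Number of 1s in data: 6
Parity bit: 0

0


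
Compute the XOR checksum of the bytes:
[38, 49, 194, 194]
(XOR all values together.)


XOR chain: 38 ^ 49 ^ 194 ^ 194 = 23

23


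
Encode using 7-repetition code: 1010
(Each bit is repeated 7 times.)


Each bit -> 7 copies

1111111000000011111110000000


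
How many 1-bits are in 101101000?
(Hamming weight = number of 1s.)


Counting 1s in 101101000

4


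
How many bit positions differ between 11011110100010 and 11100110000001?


XOR: 00111000100011
Count of 1s: 6

6


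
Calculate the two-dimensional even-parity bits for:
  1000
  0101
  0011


Row parities: 100
Column parities: 1110

Row P: 100, Col P: 1110, Corner: 1


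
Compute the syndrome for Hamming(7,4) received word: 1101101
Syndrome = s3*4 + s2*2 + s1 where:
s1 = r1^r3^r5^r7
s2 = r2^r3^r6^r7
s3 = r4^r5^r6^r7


s1=1, s2=0, s3=1

Syndrome = 5 (error at position 5)


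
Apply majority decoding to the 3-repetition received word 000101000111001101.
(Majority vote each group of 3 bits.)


Groups: 000, 101, 000, 111, 001, 101
Majority votes: 010101

010101


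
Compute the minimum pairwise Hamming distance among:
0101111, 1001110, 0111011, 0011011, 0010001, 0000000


Comparing all pairs, minimum distance: 1
Can detect 0 errors, correct 0 errors

1


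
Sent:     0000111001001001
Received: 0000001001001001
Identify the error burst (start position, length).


XOR: 0000110000000000

Burst at position 4, length 2


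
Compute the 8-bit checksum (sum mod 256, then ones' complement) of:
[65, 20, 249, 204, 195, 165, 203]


Sum = 1101 mod 256 = 77
Complement = 178

178


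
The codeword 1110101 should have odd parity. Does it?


Number of 1s: 5

Yes, parity is correct (5 ones)


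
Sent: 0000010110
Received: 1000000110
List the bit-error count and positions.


XOR: 1000010000

2 error(s) at position(s): 0, 5


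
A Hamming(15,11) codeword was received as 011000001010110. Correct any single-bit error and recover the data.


Syndrome = 0: no error detected

Data: 10001010110 (no errors)


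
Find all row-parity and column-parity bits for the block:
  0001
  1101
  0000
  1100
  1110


Row parities: 11001
Column parities: 1110

Row P: 11001, Col P: 1110, Corner: 1


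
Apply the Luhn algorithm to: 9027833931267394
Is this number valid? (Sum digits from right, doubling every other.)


Luhn sum = 83
83 mod 10 = 3

Invalid (Luhn sum mod 10 = 3)


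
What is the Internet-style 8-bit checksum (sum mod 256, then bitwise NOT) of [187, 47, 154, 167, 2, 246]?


Sum = 803 mod 256 = 35
Complement = 220

220


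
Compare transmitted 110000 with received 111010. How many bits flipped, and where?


XOR: 001010

2 error(s) at position(s): 2, 4


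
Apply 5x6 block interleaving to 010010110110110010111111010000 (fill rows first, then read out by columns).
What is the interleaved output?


Matrix:
  010010
  110110
  110010
  111111
  010000
Read columns: 011101111100010010101111000010

011101111100010010101111000010


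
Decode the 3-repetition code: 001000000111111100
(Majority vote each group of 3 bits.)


Groups: 001, 000, 000, 111, 111, 100
Majority votes: 000110

000110


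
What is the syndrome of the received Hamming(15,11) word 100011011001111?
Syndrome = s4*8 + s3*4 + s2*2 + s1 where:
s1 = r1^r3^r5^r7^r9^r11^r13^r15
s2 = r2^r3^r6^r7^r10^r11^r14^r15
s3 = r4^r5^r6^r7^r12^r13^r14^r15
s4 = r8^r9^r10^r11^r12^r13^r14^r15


s1=1, s2=1, s3=0, s4=0

Syndrome = 3 (error at position 3)


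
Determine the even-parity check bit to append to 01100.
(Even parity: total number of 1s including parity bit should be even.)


Number of 1s in data: 2
Parity bit: 0

0


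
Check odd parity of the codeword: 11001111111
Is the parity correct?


Number of 1s: 9

Yes, parity is correct (9 ones)


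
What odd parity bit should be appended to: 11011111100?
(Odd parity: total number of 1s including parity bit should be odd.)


Number of 1s in data: 8
Parity bit: 1

1


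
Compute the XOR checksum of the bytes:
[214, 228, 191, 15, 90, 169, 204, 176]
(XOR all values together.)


XOR chain: 214 ^ 228 ^ 191 ^ 15 ^ 90 ^ 169 ^ 204 ^ 176 = 13

13


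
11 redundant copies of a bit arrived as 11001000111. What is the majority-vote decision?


Ones: 6 out of 11
Threshold: 6

1 (6/11 voted 1)


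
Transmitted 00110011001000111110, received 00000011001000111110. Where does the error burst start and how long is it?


XOR: 00110000000000000000

Burst at position 2, length 2


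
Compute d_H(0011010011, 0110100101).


XOR: 0101110110
Count of 1s: 6

6


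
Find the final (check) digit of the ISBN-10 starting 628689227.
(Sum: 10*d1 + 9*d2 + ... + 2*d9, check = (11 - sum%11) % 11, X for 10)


Weighted sum: 305
305 mod 11 = 8

Check digit: 3


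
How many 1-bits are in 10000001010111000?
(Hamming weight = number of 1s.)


Counting 1s in 10000001010111000

6


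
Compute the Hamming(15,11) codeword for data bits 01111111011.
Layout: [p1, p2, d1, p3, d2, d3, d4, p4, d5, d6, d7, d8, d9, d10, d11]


Parity bits: p1=1, p2=0, p3=0, p4=0

100011101111011


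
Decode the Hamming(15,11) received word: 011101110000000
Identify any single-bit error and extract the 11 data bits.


Syndrome = 12: error at position 12

Data: 10110001000 (corrected bit 12)


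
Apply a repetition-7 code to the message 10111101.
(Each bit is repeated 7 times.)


Each bit -> 7 copies

11111110000000111111111111111111111111111100000001111111


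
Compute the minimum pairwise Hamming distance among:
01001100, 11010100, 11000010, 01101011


Comparing all pairs, minimum distance: 3
Can detect 2 errors, correct 1 errors

3


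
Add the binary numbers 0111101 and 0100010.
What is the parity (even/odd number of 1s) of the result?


0111101 = 61
0100010 = 34
Sum = 95 = 1011111
1s count = 6

even parity (6 ones in 1011111)


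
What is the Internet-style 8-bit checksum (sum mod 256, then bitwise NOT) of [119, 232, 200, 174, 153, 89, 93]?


Sum = 1060 mod 256 = 36
Complement = 219

219


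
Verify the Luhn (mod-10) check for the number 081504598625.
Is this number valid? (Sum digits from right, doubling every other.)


Luhn sum = 51
51 mod 10 = 1

Invalid (Luhn sum mod 10 = 1)


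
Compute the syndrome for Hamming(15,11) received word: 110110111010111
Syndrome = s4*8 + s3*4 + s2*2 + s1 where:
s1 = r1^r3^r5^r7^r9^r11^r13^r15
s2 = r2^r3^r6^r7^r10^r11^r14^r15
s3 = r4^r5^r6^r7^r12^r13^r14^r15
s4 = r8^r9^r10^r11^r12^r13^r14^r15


s1=1, s2=1, s3=0, s4=0

Syndrome = 3 (error at position 3)


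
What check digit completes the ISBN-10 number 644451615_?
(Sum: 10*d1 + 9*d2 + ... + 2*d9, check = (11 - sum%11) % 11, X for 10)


Weighted sum: 228
228 mod 11 = 8

Check digit: 3


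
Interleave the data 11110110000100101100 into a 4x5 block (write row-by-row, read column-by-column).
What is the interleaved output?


Matrix:
  11110
  11000
  01001
  01100
Read columns: 11001111100110000010

11001111100110000010


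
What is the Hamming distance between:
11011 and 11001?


XOR: 00010
Count of 1s: 1

1


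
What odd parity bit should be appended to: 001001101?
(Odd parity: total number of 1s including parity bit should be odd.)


Number of 1s in data: 4
Parity bit: 1

1


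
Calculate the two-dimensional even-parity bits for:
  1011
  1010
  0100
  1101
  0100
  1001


Row parities: 101110
Column parities: 0101

Row P: 101110, Col P: 0101, Corner: 0


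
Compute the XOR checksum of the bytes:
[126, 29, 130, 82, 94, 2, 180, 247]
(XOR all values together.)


XOR chain: 126 ^ 29 ^ 130 ^ 82 ^ 94 ^ 2 ^ 180 ^ 247 = 172

172


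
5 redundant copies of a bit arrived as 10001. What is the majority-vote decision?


Ones: 2 out of 5
Threshold: 3

0 (2/5 voted 1)


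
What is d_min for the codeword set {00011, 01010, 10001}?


Comparing all pairs, minimum distance: 2
Can detect 1 errors, correct 0 errors

2


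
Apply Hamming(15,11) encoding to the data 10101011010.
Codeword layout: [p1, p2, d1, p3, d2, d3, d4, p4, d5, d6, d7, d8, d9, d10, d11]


Parity bits: p1=1, p2=0, p3=1, p4=0

101101001011010


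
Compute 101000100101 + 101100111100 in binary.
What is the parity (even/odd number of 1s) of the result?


101000100101 = 2597
101100111100 = 2876
Sum = 5473 = 1010101100001
1s count = 6

even parity (6 ones in 1010101100001)


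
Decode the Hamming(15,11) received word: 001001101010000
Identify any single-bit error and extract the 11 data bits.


Syndrome = 0: no error detected

Data: 10111010000 (no errors)


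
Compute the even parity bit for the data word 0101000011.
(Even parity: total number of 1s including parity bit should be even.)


Number of 1s in data: 4
Parity bit: 0

0


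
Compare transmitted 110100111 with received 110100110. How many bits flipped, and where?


XOR: 000000001

1 error(s) at position(s): 8


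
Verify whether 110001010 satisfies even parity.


Number of 1s: 4

Yes, parity is correct (4 ones)


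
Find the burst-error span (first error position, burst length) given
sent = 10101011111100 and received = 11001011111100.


XOR: 01100000000000

Burst at position 1, length 2


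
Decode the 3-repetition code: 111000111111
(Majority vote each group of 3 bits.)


Groups: 111, 000, 111, 111
Majority votes: 1011

1011


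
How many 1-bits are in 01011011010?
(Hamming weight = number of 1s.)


Counting 1s in 01011011010

6


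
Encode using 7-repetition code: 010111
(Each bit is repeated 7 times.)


Each bit -> 7 copies

000000011111110000000111111111111111111111


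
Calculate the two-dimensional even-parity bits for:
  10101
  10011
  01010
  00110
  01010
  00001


Row parities: 110001
Column parities: 00001

Row P: 110001, Col P: 00001, Corner: 1


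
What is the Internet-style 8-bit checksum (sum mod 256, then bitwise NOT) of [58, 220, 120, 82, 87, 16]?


Sum = 583 mod 256 = 71
Complement = 184

184


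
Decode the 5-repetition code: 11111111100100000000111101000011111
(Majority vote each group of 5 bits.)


Groups: 11111, 11110, 01000, 00000, 11110, 10000, 11111
Majority votes: 1100101

1100101


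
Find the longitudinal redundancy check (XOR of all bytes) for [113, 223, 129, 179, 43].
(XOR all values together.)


XOR chain: 113 ^ 223 ^ 129 ^ 179 ^ 43 = 183

183


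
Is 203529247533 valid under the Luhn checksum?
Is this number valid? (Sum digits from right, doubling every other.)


Luhn sum = 55
55 mod 10 = 5

Invalid (Luhn sum mod 10 = 5)


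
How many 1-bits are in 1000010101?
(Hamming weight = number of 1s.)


Counting 1s in 1000010101

4


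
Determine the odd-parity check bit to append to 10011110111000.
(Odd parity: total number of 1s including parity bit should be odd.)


Number of 1s in data: 8
Parity bit: 1

1


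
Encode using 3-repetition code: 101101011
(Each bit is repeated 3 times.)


Each bit -> 3 copies

111000111111000111000111111


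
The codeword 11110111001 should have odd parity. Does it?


Number of 1s: 8

No, parity error (8 ones)


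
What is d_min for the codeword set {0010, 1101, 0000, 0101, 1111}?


Comparing all pairs, minimum distance: 1
Can detect 0 errors, correct 0 errors

1


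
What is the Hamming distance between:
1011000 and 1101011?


XOR: 0110011
Count of 1s: 4

4


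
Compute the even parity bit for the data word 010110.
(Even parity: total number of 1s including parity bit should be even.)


Number of 1s in data: 3
Parity bit: 1

1


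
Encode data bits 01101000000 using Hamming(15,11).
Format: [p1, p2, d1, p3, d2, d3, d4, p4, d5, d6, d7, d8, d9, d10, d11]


Parity bits: p1=0, p2=1, p3=0, p4=1

010011011000000


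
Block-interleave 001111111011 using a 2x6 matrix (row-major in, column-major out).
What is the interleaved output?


Matrix:
  001111
  111011
Read columns: 010111101111

010111101111


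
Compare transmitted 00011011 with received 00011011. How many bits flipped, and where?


XOR: 00000000

0 errors (received matches sent)


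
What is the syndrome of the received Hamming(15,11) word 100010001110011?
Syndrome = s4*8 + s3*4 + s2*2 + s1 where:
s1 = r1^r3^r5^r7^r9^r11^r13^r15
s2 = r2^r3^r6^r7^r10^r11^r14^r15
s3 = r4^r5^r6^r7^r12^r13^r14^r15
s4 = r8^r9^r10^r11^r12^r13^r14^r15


s1=1, s2=0, s3=1, s4=1

Syndrome = 13 (error at position 13)


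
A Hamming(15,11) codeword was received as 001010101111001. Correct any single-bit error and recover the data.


Syndrome = 10: error at position 10

Data: 11011011001 (corrected bit 10)


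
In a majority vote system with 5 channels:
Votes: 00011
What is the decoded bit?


Ones: 2 out of 5
Threshold: 3

0 (2/5 voted 1)


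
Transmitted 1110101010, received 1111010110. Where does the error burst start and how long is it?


XOR: 0001111100

Burst at position 3, length 5


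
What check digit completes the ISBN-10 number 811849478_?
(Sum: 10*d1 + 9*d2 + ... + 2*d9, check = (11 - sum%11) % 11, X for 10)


Weighted sum: 275
275 mod 11 = 0

Check digit: 0


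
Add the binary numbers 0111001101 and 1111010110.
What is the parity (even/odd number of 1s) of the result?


0111001101 = 461
1111010110 = 982
Sum = 1443 = 10110100011
1s count = 6

even parity (6 ones in 10110100011)


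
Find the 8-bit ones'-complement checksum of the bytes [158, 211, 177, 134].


Sum = 680 mod 256 = 168
Complement = 87

87


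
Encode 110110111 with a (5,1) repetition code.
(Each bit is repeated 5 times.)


Each bit -> 5 copies

111111111100000111111111100000111111111111111


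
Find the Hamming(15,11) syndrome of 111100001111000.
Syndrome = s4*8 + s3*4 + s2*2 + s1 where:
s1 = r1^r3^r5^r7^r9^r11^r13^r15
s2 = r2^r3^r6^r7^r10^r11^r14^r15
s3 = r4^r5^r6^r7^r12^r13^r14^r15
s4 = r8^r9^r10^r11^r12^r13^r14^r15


s1=0, s2=0, s3=0, s4=0

Syndrome = 0 (no error)


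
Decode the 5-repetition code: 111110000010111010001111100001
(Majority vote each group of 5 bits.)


Groups: 11111, 00000, 10111, 01000, 11111, 00001
Majority votes: 101010

101010


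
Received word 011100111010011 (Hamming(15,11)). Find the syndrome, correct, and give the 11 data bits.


Syndrome = 9: error at position 9

Data: 10010010011 (corrected bit 9)


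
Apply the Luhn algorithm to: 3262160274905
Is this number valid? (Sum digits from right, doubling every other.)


Luhn sum = 54
54 mod 10 = 4

Invalid (Luhn sum mod 10 = 4)


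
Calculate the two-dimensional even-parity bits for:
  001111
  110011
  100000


Row parities: 001
Column parities: 011100

Row P: 001, Col P: 011100, Corner: 1


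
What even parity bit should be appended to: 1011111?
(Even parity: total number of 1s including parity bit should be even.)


Number of 1s in data: 6
Parity bit: 0

0


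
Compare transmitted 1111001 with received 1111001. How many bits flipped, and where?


XOR: 0000000

0 errors (received matches sent)


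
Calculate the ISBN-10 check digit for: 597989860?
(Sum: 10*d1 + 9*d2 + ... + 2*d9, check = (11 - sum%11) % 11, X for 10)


Weighted sum: 393
393 mod 11 = 8

Check digit: 3


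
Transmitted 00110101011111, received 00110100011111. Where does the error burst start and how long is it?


XOR: 00000001000000

Burst at position 7, length 1


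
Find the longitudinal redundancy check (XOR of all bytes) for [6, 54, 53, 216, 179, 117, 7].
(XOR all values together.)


XOR chain: 6 ^ 54 ^ 53 ^ 216 ^ 179 ^ 117 ^ 7 = 28

28


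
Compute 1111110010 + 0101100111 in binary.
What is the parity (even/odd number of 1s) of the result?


1111110010 = 1010
0101100111 = 359
Sum = 1369 = 10101011001
1s count = 6

even parity (6 ones in 10101011001)


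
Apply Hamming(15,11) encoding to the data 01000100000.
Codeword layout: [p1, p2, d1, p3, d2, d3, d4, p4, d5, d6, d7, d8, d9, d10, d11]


Parity bits: p1=1, p2=1, p3=1, p4=1

110110010100000


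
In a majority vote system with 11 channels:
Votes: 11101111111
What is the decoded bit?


Ones: 10 out of 11
Threshold: 6

1 (10/11 voted 1)


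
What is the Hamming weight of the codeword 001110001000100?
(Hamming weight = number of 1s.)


Counting 1s in 001110001000100

5


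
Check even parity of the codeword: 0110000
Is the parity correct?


Number of 1s: 2

Yes, parity is correct (2 ones)


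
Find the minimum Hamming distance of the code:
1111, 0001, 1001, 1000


Comparing all pairs, minimum distance: 1
Can detect 0 errors, correct 0 errors

1


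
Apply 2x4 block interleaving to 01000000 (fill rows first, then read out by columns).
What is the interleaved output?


Matrix:
  0100
  0000
Read columns: 00100000

00100000


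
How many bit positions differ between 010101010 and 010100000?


XOR: 000001010
Count of 1s: 2

2


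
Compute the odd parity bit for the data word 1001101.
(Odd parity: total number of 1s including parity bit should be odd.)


Number of 1s in data: 4
Parity bit: 1

1


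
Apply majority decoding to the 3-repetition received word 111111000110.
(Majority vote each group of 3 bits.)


Groups: 111, 111, 000, 110
Majority votes: 1101

1101


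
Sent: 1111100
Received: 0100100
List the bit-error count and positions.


XOR: 1011000

3 error(s) at position(s): 0, 2, 3


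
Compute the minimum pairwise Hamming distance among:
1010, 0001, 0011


Comparing all pairs, minimum distance: 1
Can detect 0 errors, correct 0 errors

1


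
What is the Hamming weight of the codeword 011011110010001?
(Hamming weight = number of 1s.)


Counting 1s in 011011110010001

8


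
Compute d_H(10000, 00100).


XOR: 10100
Count of 1s: 2

2


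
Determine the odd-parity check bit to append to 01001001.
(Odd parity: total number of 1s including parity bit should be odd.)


Number of 1s in data: 3
Parity bit: 0

0


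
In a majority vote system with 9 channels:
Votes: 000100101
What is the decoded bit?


Ones: 3 out of 9
Threshold: 5

0 (3/9 voted 1)


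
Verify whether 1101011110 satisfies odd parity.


Number of 1s: 7

Yes, parity is correct (7 ones)


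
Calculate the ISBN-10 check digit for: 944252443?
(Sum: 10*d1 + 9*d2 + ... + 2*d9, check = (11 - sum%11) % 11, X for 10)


Weighted sum: 246
246 mod 11 = 4

Check digit: 7


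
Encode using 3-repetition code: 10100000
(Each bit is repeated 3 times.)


Each bit -> 3 copies

111000111000000000000000


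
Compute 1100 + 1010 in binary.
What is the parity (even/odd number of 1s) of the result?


1100 = 12
1010 = 10
Sum = 22 = 10110
1s count = 3

odd parity (3 ones in 10110)


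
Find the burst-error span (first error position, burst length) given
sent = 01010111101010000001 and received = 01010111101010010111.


XOR: 00000000000000010110

Burst at position 15, length 4


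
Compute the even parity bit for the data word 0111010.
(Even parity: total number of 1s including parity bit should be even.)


Number of 1s in data: 4
Parity bit: 0

0


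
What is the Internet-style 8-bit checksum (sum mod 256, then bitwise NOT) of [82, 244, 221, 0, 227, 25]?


Sum = 799 mod 256 = 31
Complement = 224

224


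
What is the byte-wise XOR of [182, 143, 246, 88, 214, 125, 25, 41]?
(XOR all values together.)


XOR chain: 182 ^ 143 ^ 246 ^ 88 ^ 214 ^ 125 ^ 25 ^ 41 = 12

12


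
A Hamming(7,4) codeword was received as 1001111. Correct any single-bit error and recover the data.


Syndrome = 1: error at position 1

Data: 0111 (corrected bit 1)


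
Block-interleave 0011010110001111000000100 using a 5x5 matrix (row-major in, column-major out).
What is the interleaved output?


Matrix:
  00110
  10110
  00111
  10000
  00100
Read columns: 0101000000111011110000100

0101000000111011110000100


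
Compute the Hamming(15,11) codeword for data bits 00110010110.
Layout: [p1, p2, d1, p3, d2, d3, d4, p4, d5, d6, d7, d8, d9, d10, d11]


Parity bits: p1=1, p2=0, p3=0, p4=1

100001110010110


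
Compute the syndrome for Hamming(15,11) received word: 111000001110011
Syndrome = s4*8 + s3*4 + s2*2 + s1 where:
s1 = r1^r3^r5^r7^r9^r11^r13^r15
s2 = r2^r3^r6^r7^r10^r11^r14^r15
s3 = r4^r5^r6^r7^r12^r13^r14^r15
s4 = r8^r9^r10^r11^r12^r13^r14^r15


s1=1, s2=0, s3=0, s4=1

Syndrome = 9 (error at position 9)


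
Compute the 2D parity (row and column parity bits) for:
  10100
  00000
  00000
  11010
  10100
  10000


Row parities: 000101
Column parities: 01010

Row P: 000101, Col P: 01010, Corner: 0


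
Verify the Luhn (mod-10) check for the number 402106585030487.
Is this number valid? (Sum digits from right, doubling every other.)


Luhn sum = 49
49 mod 10 = 9

Invalid (Luhn sum mod 10 = 9)


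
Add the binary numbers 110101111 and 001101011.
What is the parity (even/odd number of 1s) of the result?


110101111 = 431
001101011 = 107
Sum = 538 = 1000011010
1s count = 4

even parity (4 ones in 1000011010)


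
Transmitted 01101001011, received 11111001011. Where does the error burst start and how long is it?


XOR: 10010000000

Burst at position 0, length 4


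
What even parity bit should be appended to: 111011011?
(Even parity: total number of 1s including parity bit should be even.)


Number of 1s in data: 7
Parity bit: 1

1


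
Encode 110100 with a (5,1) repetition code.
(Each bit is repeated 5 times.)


Each bit -> 5 copies

111111111100000111110000000000


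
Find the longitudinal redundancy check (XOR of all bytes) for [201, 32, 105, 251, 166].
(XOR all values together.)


XOR chain: 201 ^ 32 ^ 105 ^ 251 ^ 166 = 221

221


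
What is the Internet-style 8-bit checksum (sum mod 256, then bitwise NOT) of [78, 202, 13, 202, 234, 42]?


Sum = 771 mod 256 = 3
Complement = 252

252


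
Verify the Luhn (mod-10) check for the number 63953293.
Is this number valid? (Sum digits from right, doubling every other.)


Luhn sum = 40
40 mod 10 = 0

Valid (Luhn sum mod 10 = 0)


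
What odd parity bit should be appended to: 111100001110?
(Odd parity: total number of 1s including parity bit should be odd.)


Number of 1s in data: 7
Parity bit: 0

0


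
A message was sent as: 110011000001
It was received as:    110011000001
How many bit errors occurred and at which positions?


XOR: 000000000000

0 errors (received matches sent)


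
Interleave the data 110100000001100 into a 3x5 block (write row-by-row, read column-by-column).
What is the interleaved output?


Matrix:
  11010
  00000
  01100
Read columns: 100101001100000

100101001100000


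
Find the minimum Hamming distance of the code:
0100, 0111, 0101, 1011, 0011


Comparing all pairs, minimum distance: 1
Can detect 0 errors, correct 0 errors

1


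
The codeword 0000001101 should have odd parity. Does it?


Number of 1s: 3

Yes, parity is correct (3 ones)


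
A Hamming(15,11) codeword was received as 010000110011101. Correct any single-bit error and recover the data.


Syndrome = 8: error at position 8

Data: 00010011101 (corrected bit 8)


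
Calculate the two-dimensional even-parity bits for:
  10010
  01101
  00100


Row parities: 011
Column parities: 11011

Row P: 011, Col P: 11011, Corner: 0


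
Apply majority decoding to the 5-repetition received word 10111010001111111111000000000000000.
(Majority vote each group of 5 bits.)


Groups: 10111, 01000, 11111, 11111, 00000, 00000, 00000
Majority votes: 1011000

1011000


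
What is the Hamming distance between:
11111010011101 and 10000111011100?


XOR: 01111101000001
Count of 1s: 7

7


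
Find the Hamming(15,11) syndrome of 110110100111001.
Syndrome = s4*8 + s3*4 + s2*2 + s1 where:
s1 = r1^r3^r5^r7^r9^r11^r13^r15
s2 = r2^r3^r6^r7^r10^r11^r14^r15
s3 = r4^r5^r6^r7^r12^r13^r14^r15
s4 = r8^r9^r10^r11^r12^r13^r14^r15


s1=1, s2=1, s3=1, s4=0

Syndrome = 7 (error at position 7)


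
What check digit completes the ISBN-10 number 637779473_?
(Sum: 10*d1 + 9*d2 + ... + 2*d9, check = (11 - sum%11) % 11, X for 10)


Weighted sum: 322
322 mod 11 = 3

Check digit: 8


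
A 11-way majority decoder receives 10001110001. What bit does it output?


Ones: 5 out of 11
Threshold: 6

0 (5/11 voted 1)


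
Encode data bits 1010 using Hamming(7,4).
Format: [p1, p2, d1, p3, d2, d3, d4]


Parity bits: p1=1, p2=0, p3=1

1011010


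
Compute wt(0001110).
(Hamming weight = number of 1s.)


Counting 1s in 0001110

3


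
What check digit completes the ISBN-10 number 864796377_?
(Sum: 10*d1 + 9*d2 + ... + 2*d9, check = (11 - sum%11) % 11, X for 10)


Weighted sum: 346
346 mod 11 = 5

Check digit: 6


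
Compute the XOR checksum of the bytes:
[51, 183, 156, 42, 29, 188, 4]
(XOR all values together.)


XOR chain: 51 ^ 183 ^ 156 ^ 42 ^ 29 ^ 188 ^ 4 = 151

151


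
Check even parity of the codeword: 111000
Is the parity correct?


Number of 1s: 3

No, parity error (3 ones)


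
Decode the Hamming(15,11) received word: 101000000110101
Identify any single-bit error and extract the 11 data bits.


Syndrome = 1: error at position 1

Data: 10000110101 (corrected bit 1)


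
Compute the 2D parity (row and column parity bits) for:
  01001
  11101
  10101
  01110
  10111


Row parities: 00110
Column parities: 11000

Row P: 00110, Col P: 11000, Corner: 0


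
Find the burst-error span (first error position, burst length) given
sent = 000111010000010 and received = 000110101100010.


XOR: 000001111100000

Burst at position 5, length 5


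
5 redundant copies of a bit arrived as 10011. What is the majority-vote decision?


Ones: 3 out of 5
Threshold: 3

1 (3/5 voted 1)


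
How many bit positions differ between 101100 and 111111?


XOR: 010011
Count of 1s: 3

3


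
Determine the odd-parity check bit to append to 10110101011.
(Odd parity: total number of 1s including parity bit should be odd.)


Number of 1s in data: 7
Parity bit: 0

0


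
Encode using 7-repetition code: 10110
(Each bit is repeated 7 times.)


Each bit -> 7 copies

11111110000000111111111111110000000


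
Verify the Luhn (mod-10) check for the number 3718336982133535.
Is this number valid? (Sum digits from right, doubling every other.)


Luhn sum = 80
80 mod 10 = 0

Valid (Luhn sum mod 10 = 0)


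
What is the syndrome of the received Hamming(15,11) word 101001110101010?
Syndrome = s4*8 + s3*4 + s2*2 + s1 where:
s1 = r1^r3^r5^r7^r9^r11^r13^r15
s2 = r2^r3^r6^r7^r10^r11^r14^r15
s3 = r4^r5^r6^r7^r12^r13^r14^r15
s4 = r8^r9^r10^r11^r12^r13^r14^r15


s1=1, s2=1, s3=0, s4=0

Syndrome = 3 (error at position 3)


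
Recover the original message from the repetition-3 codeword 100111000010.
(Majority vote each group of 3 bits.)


Groups: 100, 111, 000, 010
Majority votes: 0100

0100


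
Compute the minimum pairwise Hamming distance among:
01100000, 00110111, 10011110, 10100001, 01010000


Comparing all pairs, minimum distance: 2
Can detect 1 errors, correct 0 errors

2


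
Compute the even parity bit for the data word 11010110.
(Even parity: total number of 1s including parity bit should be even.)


Number of 1s in data: 5
Parity bit: 1

1


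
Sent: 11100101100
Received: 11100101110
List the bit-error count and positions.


XOR: 00000000010

1 error(s) at position(s): 9


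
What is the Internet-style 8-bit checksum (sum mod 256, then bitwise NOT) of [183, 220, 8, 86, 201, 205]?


Sum = 903 mod 256 = 135
Complement = 120

120


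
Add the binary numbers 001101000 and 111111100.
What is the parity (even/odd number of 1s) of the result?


001101000 = 104
111111100 = 508
Sum = 612 = 1001100100
1s count = 4

even parity (4 ones in 1001100100)


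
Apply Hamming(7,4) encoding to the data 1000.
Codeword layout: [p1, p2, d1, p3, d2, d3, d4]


Parity bits: p1=1, p2=1, p3=0

1110000


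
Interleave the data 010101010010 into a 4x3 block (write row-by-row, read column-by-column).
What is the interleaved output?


Matrix:
  010
  101
  010
  010
Read columns: 010010110100

010010110100


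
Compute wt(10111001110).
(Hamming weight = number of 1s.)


Counting 1s in 10111001110

7


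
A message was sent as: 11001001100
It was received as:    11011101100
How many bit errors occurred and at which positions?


XOR: 00010100000

2 error(s) at position(s): 3, 5


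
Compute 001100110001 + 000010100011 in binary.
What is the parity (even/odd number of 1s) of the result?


001100110001 = 817
000010100011 = 163
Sum = 980 = 1111010100
1s count = 6

even parity (6 ones in 1111010100)


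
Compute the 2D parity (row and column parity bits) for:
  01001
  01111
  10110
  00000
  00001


Row parities: 00101
Column parities: 10001

Row P: 00101, Col P: 10001, Corner: 0


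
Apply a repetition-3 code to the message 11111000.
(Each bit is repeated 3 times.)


Each bit -> 3 copies

111111111111111000000000


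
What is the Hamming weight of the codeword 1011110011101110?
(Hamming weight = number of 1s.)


Counting 1s in 1011110011101110

11


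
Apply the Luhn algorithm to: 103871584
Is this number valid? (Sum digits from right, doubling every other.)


Luhn sum = 36
36 mod 10 = 6

Invalid (Luhn sum mod 10 = 6)


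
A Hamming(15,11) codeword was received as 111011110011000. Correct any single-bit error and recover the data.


Syndrome = 11: error at position 11

Data: 11110001000 (corrected bit 11)


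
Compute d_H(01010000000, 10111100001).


XOR: 11101100001
Count of 1s: 6

6


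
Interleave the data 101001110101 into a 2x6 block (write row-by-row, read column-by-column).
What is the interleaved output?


Matrix:
  101001
  110101
Read columns: 110110010011

110110010011


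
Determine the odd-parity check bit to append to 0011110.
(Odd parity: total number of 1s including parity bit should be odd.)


Number of 1s in data: 4
Parity bit: 1

1


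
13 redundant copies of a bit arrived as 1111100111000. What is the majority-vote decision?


Ones: 8 out of 13
Threshold: 7

1 (8/13 voted 1)


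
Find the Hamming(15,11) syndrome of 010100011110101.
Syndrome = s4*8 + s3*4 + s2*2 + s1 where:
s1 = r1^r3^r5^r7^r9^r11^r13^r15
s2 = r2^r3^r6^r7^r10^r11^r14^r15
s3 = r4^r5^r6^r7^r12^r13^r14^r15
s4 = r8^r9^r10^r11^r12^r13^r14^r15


s1=0, s2=0, s3=1, s4=0

Syndrome = 4 (error at position 4)


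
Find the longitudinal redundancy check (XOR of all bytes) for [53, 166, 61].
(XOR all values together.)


XOR chain: 53 ^ 166 ^ 61 = 174

174


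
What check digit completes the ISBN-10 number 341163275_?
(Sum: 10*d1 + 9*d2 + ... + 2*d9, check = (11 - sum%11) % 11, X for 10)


Weighted sum: 171
171 mod 11 = 6

Check digit: 5


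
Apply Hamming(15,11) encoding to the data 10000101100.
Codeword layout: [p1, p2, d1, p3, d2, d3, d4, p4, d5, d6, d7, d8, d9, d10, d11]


Parity bits: p1=0, p2=0, p3=0, p4=1

001000010101100


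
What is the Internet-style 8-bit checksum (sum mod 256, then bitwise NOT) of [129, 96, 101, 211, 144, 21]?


Sum = 702 mod 256 = 190
Complement = 65

65


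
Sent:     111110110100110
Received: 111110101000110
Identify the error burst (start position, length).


XOR: 000000011100000

Burst at position 7, length 3


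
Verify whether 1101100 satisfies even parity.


Number of 1s: 4

Yes, parity is correct (4 ones)


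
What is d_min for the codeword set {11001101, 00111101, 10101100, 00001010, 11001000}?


Comparing all pairs, minimum distance: 2
Can detect 1 errors, correct 0 errors

2


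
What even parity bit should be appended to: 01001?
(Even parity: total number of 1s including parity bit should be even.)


Number of 1s in data: 2
Parity bit: 0

0


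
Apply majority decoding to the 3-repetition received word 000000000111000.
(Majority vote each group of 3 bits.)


Groups: 000, 000, 000, 111, 000
Majority votes: 00010

00010


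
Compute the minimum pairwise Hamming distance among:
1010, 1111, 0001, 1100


Comparing all pairs, minimum distance: 2
Can detect 1 errors, correct 0 errors

2


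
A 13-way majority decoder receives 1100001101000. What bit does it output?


Ones: 5 out of 13
Threshold: 7

0 (5/13 voted 1)


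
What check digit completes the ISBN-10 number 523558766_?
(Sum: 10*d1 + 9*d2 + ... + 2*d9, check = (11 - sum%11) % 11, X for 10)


Weighted sum: 255
255 mod 11 = 2

Check digit: 9


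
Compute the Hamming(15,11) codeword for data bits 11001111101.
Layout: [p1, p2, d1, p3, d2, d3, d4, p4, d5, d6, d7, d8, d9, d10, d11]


Parity bits: p1=0, p2=0, p3=0, p4=0

001010001111101


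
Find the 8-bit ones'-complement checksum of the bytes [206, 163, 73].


Sum = 442 mod 256 = 186
Complement = 69

69


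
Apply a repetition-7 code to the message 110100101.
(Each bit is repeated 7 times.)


Each bit -> 7 copies

111111111111110000000111111100000000000000111111100000001111111


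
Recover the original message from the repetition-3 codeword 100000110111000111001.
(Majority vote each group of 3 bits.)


Groups: 100, 000, 110, 111, 000, 111, 001
Majority votes: 0011010

0011010


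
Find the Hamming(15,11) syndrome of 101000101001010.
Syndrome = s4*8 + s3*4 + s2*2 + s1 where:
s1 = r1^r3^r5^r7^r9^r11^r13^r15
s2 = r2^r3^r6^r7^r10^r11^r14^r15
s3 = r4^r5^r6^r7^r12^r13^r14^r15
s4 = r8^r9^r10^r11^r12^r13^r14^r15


s1=0, s2=1, s3=1, s4=1

Syndrome = 14 (error at position 14)


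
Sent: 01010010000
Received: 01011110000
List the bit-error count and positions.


XOR: 00001100000

2 error(s) at position(s): 4, 5


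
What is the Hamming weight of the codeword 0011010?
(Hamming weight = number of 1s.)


Counting 1s in 0011010

3


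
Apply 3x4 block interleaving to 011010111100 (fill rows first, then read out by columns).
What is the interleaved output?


Matrix:
  0110
  1011
  1100
Read columns: 011101110010

011101110010


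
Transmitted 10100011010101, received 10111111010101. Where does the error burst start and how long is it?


XOR: 00011100000000

Burst at position 3, length 3


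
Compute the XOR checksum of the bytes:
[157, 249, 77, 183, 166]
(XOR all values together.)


XOR chain: 157 ^ 249 ^ 77 ^ 183 ^ 166 = 56

56


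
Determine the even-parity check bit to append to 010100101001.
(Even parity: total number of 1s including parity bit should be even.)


Number of 1s in data: 5
Parity bit: 1

1
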